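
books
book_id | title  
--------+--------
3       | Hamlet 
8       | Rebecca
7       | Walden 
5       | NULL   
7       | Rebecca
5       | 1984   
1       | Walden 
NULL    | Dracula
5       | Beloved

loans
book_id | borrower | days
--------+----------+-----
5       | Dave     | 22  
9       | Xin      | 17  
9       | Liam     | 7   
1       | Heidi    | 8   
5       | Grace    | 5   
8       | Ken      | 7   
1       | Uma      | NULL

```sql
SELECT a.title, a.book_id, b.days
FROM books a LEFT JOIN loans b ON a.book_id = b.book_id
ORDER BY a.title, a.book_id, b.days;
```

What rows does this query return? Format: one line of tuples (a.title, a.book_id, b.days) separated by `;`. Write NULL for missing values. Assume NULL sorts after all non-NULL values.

LEFT JOIN keeps every row from `books`; unmatched rows get NULL for `loans`'s columns.
Matching on a.book_id = b.book_id. A NULL in a compared column never satisfies the condition.
- a[0] book_id=3 → no match; kept with NULLs on the b side.
- a[1] book_id=8 → 1 match(es) in b → 1 row(s).
- a[2] book_id=7 → no match; kept with NULLs on the b side.
- a[3] book_id=5 → 2 match(es) in b → 2 row(s).
- a[4] book_id=7 → no match; kept with NULLs on the b side.
- a[5] book_id=5 → 2 match(es) in b → 2 row(s).
- a[6] book_id=1 → 2 match(es) in b → 2 row(s).
- a[7] book_id=NULL → no match; kept with NULLs on the b side.
- a[8] book_id=5 → 2 match(es) in b → 2 row(s).

(1984, 5, 5); (1984, 5, 22); (Beloved, 5, 5); (Beloved, 5, 22); (Dracula, NULL, NULL); (Hamlet, 3, NULL); (Rebecca, 7, NULL); (Rebecca, 8, 7); (Walden, 1, 8); (Walden, 1, NULL); (Walden, 7, NULL); (NULL, 5, 5); (NULL, 5, 22)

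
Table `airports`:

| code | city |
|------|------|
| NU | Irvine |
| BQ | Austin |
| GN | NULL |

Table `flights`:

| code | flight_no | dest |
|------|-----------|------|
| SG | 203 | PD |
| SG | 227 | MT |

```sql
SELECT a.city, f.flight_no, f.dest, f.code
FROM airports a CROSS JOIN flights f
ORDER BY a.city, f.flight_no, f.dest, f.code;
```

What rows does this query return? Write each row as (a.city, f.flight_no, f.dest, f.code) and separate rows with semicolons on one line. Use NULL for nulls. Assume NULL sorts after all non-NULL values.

(Austin, 203, PD, SG); (Austin, 227, MT, SG); (Irvine, 203, PD, SG); (Irvine, 227, MT, SG); (NULL, 203, PD, SG); (NULL, 227, MT, SG)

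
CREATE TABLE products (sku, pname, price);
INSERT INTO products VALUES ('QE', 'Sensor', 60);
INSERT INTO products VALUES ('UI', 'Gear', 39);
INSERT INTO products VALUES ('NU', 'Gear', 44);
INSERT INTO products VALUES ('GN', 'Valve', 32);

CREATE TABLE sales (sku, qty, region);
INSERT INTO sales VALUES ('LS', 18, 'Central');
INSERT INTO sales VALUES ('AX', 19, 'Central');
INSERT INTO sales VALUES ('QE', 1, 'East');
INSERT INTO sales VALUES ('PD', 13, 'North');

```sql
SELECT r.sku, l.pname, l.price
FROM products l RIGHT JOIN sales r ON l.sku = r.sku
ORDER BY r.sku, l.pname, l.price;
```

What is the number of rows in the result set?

4

RIGHT JOIN keeps every row from `sales`; unmatched rows get NULL for `products`'s columns.
Matching on l.sku = r.sku.
- l (sku=QE) pairs with 1 row(s) of r.
- l (sku=UI) has no partner in r.
- l (sku=NU) has no partner in r.
- l (sku=GN) has no partner in r.
- plus 3 unmatched r row(s), each kept with NULL l columns.
Total: 1 matched + 3 padded = 4 rows.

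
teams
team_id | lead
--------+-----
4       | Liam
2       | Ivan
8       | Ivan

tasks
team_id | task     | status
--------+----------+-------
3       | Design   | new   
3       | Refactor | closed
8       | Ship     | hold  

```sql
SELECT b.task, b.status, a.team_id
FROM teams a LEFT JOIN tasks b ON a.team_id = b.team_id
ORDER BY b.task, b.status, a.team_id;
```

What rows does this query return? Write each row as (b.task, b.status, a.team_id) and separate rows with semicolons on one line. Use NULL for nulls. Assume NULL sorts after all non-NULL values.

LEFT JOIN keeps every row from `teams`; unmatched rows get NULL for `tasks`'s columns.
Matching on a.team_id = b.team_id.
- a row (team_id=4): no match → kept, b columns NULL.
- a row (team_id=2): no match → kept, b columns NULL.
- a row (team_id=8): matches 1 b row(s) → 1 output row(s).
After projecting and ordering:
b.task | b.status | a.team_id
Ship | hold | 8
NULL | NULL | 2
NULL | NULL | 4

(Ship, hold, 8); (NULL, NULL, 2); (NULL, NULL, 4)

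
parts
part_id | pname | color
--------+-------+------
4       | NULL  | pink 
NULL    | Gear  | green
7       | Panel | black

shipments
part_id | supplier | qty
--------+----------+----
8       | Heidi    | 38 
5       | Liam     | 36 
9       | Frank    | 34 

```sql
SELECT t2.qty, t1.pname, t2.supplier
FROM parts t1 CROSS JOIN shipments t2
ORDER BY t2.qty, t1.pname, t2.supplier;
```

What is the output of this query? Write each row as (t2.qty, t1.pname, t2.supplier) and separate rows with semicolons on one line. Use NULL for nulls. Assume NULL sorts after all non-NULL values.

CROSS JOIN pairs every row of `parts` with every row of `shipments`: 3 × 3 = 9 rows.
After projecting and ordering:
t2.qty | t1.pname | t2.supplier
34 | Gear | Frank
34 | Panel | Frank
34 | NULL | Frank
36 | Gear | Liam
36 | Panel | Liam
36 | NULL | Liam
38 | Gear | Heidi
38 | Panel | Heidi
38 | NULL | Heidi

(34, Gear, Frank); (34, Panel, Frank); (34, NULL, Frank); (36, Gear, Liam); (36, Panel, Liam); (36, NULL, Liam); (38, Gear, Heidi); (38, Panel, Heidi); (38, NULL, Heidi)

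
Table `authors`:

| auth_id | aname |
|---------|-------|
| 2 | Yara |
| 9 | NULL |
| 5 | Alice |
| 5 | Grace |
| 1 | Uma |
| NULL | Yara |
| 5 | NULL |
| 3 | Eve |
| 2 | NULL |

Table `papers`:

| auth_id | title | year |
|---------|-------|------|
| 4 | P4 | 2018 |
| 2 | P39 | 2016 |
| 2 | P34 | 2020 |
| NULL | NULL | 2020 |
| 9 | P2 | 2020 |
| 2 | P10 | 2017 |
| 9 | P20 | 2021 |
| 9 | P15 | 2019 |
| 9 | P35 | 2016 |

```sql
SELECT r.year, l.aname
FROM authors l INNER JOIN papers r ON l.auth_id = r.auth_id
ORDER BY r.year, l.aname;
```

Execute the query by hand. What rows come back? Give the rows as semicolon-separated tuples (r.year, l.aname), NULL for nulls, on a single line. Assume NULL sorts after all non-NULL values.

(2016, Yara); (2016, NULL); (2016, NULL); (2017, Yara); (2017, NULL); (2019, NULL); (2020, Yara); (2020, NULL); (2020, NULL); (2021, NULL)

INNER JOIN keeps only pairs where the ON condition holds.
Matching on l.auth_id = r.auth_id. A NULL in a compared column never satisfies the condition.
- l (auth_id=2) pairs with 3 row(s) of r.
- l (auth_id=9) pairs with 4 row(s) of r.
- l (auth_id=5) has no partner → excluded.
- l (auth_id=5) has no partner → excluded.
- l (auth_id=1) has no partner → excluded.
- l (auth_id=NULL) has no partner → excluded.
- l (auth_id=5) has no partner → excluded.
- l (auth_id=3) has no partner → excluded.
- l (auth_id=2) pairs with 3 row(s) of r.
After projecting and ordering:
r.year | l.aname
2016 | Yara
2016 | NULL
2016 | NULL
2017 | Yara
2017 | NULL
2019 | NULL
2020 | Yara
2020 | NULL
2020 | NULL
2021 | NULL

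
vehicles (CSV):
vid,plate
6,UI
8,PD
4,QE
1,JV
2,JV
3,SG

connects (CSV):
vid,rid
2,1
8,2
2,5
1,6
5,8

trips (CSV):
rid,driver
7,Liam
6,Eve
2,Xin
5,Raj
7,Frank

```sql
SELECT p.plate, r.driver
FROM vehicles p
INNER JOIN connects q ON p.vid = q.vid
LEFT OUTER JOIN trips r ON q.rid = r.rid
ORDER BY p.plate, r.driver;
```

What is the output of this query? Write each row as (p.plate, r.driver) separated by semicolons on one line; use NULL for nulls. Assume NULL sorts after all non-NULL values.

Step 1 — p INNER JOIN q on vid → 4 row(s).
Then LEFT JOIN `trips r` on rid: each of those 4 rows is kept; rows whose q.rid has no match in r get NULL for r's columns.

(JV, Eve); (JV, Raj); (JV, NULL); (PD, Xin)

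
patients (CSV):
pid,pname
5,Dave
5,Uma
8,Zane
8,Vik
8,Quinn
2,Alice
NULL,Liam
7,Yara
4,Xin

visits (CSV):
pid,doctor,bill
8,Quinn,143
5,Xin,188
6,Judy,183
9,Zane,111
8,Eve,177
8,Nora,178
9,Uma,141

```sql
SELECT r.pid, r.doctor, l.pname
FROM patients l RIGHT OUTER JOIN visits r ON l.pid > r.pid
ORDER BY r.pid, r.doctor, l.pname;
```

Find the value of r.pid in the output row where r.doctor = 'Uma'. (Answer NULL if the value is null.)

9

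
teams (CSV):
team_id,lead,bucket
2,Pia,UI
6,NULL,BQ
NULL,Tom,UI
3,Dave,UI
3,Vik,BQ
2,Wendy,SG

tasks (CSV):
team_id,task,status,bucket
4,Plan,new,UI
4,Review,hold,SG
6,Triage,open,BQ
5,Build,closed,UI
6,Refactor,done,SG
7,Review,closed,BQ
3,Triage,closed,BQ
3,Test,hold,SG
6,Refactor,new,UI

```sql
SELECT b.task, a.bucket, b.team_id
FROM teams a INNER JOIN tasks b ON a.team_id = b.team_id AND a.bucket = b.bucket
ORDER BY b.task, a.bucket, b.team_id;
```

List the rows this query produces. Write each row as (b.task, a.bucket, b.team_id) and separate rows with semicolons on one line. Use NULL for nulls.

INNER JOIN keeps only pairs where the ON condition holds.
Matching on a.team_id = b.team_id AND a.bucket = b.bucket. A NULL in a compared column never satisfies the condition.
Matched pairs: 2.

(Triage, BQ, 3); (Triage, BQ, 6)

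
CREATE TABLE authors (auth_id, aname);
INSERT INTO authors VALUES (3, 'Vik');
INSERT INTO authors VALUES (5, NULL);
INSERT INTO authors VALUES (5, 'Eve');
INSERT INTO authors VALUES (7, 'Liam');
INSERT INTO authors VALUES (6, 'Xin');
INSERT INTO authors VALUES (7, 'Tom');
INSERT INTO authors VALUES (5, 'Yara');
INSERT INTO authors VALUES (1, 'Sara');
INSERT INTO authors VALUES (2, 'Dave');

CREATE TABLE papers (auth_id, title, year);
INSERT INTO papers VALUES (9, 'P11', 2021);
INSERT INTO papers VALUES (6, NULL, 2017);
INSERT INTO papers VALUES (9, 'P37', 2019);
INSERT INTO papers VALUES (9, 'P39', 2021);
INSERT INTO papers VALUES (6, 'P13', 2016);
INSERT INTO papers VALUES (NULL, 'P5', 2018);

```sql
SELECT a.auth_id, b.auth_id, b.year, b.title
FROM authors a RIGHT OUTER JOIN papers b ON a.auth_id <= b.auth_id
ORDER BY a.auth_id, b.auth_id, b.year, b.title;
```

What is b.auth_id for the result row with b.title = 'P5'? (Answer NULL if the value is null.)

RIGHT JOIN keeps every row from `papers`; unmatched rows get NULL for `authors`'s columns.
Matching on a.auth_id <= b.auth_id. A NULL in a compared column never satisfies the condition.
- auth_id=3: 5 matching b row(s), so 5 row(s) emitted.
- auth_id=5: 5 matching b row(s), so 5 row(s) emitted.
- auth_id=5: 5 matching b row(s), so 5 row(s) emitted.
- auth_id=7: 3 matching b row(s), so 3 row(s) emitted.
- auth_id=6: 5 matching b row(s), so 5 row(s) emitted.
- auth_id=7: 3 matching b row(s), so 3 row(s) emitted.
- auth_id=5: 5 matching b row(s), so 5 row(s) emitted.
- auth_id=1: 5 matching b row(s), so 5 row(s) emitted.
- auth_id=2: 5 matching b row(s), so 5 row(s) emitted.
- plus 1 unmatched b row(s), each kept with NULL a columns.

NULL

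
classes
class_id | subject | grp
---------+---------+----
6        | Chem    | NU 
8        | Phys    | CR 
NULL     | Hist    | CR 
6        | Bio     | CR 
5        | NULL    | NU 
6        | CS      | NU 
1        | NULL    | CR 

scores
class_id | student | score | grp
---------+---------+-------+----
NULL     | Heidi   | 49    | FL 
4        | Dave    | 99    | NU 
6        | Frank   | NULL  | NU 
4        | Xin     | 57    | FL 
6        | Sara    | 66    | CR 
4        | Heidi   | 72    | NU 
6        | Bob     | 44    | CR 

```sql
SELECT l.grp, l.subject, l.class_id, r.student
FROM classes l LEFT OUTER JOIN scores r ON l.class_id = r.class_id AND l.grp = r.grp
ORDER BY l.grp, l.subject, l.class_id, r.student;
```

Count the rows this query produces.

8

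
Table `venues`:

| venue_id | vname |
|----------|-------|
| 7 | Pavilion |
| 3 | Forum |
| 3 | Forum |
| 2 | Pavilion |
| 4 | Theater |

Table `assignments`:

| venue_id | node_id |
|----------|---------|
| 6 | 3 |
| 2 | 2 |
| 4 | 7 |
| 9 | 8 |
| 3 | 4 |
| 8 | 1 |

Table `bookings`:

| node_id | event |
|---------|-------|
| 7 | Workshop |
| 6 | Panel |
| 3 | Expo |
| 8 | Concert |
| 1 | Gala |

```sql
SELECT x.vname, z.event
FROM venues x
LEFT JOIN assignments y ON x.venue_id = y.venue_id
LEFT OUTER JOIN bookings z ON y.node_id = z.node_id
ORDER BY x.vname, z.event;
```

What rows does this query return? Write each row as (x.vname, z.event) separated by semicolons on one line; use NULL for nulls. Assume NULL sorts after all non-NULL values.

(Forum, NULL); (Forum, NULL); (Pavilion, NULL); (Pavilion, NULL); (Theater, Workshop)

Step 1 — x LEFT JOIN y on venue_id → 5 row(s).
Then LEFT JOIN `bookings z` on node_id: each of those 5 rows is kept; rows whose y.node_id has no match in z get NULL for z's columns.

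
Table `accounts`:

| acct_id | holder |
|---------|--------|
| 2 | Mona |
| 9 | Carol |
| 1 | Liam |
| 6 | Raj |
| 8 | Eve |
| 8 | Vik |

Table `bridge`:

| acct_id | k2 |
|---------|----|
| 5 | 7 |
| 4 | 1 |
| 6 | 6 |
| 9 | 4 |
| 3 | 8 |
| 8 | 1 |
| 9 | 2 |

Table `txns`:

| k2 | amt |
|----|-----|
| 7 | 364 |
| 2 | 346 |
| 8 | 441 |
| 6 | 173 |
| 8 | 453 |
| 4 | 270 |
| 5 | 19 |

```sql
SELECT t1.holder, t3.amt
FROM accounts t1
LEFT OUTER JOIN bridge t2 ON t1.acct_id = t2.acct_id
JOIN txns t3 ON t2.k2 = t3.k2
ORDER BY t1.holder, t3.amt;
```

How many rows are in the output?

3

Joins associate left-to-right: accounts LEFT JOIN bridge on acct_id gives 7 intermediate row(s).
Then INNER JOIN `txns t3` on k2: keep only rows whose t2.k2 appears in t3.
Result: 3 row(s).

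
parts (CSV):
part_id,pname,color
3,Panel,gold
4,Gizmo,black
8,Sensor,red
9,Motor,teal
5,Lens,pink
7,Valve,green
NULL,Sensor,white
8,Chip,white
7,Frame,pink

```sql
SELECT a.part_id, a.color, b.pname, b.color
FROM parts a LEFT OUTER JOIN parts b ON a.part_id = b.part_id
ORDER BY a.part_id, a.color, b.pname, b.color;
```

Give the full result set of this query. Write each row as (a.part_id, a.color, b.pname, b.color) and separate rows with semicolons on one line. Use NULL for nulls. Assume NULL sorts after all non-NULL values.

(3, gold, Panel, gold); (4, black, Gizmo, black); (5, pink, Lens, pink); (7, green, Frame, pink); (7, green, Valve, green); (7, pink, Frame, pink); (7, pink, Valve, green); (8, red, Chip, white); (8, red, Sensor, red); (8, white, Chip, white); (8, white, Sensor, red); (9, teal, Motor, teal); (NULL, white, NULL, NULL)

LEFT JOIN keeps every row from `parts a`; unmatched rows get NULL for `parts b`'s columns.
Matching on a.part_id = b.part_id. A NULL in a compared column never satisfies the condition.
- part_id=3: 1 matching b row(s), so 1 row(s) emitted.
- part_id=4: 1 matching b row(s), so 1 row(s) emitted.
- part_id=8: 2 matching b row(s), so 2 row(s) emitted.
- part_id=9: 1 matching b row(s), so 1 row(s) emitted.
- part_id=5: 1 matching b row(s), so 1 row(s) emitted.
- part_id=7: 2 matching b row(s), so 2 row(s) emitted.
- part_id=NULL: no b row matches, row kept with b columns NULL.
- part_id=8: 2 matching b row(s), so 2 row(s) emitted.
- part_id=7: 2 matching b row(s), so 2 row(s) emitted.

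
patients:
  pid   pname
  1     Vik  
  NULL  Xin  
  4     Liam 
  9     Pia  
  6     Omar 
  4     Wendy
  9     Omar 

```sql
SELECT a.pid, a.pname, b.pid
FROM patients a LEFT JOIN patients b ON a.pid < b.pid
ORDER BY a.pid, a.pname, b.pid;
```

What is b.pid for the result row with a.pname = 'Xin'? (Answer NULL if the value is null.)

NULL

LEFT JOIN keeps every row from `patients a`; unmatched rows get NULL for `patients b`'s columns.
Matching on a.pid < b.pid. A NULL in a compared column never satisfies the condition.
- pid=1: 5 matching b row(s), so 5 row(s) emitted.
- pid=NULL: no b row matches, row kept with b columns NULL.
- pid=4: 3 matching b row(s), so 3 row(s) emitted.
- pid=9: no b row matches, row kept with b columns NULL.
- pid=6: 2 matching b row(s), so 2 row(s) emitted.
- pid=4: 3 matching b row(s), so 3 row(s) emitted.
- pid=9: no b row matches, row kept with b columns NULL.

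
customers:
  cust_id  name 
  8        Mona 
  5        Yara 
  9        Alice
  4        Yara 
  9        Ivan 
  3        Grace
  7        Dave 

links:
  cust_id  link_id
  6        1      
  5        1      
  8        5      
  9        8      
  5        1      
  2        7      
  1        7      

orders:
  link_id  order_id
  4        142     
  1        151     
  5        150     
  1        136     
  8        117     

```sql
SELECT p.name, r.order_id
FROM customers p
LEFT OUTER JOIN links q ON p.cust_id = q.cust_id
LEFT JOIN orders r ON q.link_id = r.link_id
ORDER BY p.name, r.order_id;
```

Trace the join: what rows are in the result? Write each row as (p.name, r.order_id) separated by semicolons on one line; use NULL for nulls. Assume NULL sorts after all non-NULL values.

(Alice, 117); (Dave, NULL); (Grace, NULL); (Ivan, 117); (Mona, 150); (Yara, 136); (Yara, 136); (Yara, 151); (Yara, 151); (Yara, NULL)

Step 1 — p LEFT JOIN q on cust_id → 8 row(s).
Then LEFT JOIN `orders r` on link_id: each of those 8 rows is kept; rows whose q.link_id has no match in r get NULL for r's columns.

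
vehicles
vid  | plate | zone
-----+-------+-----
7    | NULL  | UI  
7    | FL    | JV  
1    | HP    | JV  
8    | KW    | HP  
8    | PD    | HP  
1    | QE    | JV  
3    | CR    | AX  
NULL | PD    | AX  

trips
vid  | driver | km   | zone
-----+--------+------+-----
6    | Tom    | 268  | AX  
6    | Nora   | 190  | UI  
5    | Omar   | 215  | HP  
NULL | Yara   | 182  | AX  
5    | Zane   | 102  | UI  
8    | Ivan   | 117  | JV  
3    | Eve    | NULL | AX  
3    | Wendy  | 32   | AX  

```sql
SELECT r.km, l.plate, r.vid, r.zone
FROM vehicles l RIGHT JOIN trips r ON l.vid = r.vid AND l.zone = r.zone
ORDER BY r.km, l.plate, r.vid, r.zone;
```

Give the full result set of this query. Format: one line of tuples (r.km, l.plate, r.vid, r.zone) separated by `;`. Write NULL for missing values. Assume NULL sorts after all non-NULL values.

RIGHT JOIN keeps every row from `trips`; unmatched rows get NULL for `vehicles`'s columns.
Matching on l.vid = r.vid AND l.zone = r.zone. A NULL in a compared column never satisfies the condition.
- l[0] vid=7, zone=UI → no match.
- l[1] vid=7, zone=JV → no match.
- l[2] vid=1, zone=JV → no match.
- l[3] vid=8, zone=HP → no match.
- l[4] vid=8, zone=HP → no match.
- l[5] vid=1, zone=JV → no match.
- l[6] vid=3, zone=AX → 2 match(es) in r → 2 row(s).
- l[7] vid=NULL, zone=AX → no match.
- 6 r row(s) had no l match → kept, l columns NULL.
After projecting and ordering:
r.km | l.plate | r.vid | r.zone
32 | CR | 3 | AX
102 | NULL | 5 | UI
117 | NULL | 8 | JV
182 | NULL | NULL | AX
190 | NULL | 6 | UI
215 | NULL | 5 | HP
268 | NULL | 6 | AX
NULL | CR | 3 | AX

(32, CR, 3, AX); (102, NULL, 5, UI); (117, NULL, 8, JV); (182, NULL, NULL, AX); (190, NULL, 6, UI); (215, NULL, 5, HP); (268, NULL, 6, AX); (NULL, CR, 3, AX)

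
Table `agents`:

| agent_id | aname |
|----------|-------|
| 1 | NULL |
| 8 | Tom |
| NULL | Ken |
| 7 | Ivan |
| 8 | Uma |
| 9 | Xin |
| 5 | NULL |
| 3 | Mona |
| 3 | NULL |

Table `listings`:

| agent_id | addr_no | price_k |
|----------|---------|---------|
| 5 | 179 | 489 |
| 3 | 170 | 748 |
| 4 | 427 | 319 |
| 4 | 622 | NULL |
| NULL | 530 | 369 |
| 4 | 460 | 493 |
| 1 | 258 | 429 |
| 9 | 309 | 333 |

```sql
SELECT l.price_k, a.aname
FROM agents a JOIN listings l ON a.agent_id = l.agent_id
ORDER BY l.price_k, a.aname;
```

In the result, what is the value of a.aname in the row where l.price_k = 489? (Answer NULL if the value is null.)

NULL

INNER JOIN keeps only pairs where the ON condition holds.
Matching on a.agent_id = l.agent_id. A NULL in a compared column never satisfies the condition.
Matched pairs: 5.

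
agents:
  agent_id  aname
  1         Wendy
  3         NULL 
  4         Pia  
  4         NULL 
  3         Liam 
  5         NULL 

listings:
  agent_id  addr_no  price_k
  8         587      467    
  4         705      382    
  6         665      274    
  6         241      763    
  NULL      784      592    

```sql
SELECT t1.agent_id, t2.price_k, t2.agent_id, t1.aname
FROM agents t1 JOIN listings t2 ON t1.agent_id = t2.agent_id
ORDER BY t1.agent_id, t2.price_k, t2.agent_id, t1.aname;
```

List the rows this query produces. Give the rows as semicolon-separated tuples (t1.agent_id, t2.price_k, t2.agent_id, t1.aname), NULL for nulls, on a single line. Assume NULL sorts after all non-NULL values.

(4, 382, 4, Pia); (4, 382, 4, NULL)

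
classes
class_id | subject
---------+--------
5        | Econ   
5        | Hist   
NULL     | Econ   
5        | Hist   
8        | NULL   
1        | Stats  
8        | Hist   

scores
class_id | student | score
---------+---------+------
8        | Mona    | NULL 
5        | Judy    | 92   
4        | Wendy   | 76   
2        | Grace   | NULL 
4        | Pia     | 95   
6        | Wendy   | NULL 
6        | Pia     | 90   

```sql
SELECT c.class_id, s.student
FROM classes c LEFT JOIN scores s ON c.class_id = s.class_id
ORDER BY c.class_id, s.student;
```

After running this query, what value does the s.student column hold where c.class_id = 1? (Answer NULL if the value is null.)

NULL

LEFT JOIN keeps every row from `classes`; unmatched rows get NULL for `scores`'s columns.
Matching on c.class_id = s.class_id. A NULL in a compared column never satisfies the condition.
- c[0] class_id=5 → 1 match(es) in s → 1 row(s).
- c[1] class_id=5 → 1 match(es) in s → 1 row(s).
- c[2] class_id=NULL → no match; kept with NULLs on the s side.
- c[3] class_id=5 → 1 match(es) in s → 1 row(s).
- c[4] class_id=8 → 1 match(es) in s → 1 row(s).
- c[5] class_id=1 → no match; kept with NULLs on the s side.
- c[6] class_id=8 → 1 match(es) in s → 1 row(s).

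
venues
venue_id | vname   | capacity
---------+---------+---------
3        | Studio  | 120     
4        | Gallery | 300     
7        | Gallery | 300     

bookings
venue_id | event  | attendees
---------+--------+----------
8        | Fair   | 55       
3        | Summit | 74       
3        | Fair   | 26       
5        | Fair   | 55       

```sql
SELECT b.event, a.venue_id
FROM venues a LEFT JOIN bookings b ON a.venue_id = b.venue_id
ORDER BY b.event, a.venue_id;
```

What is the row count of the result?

4

LEFT JOIN keeps every row from `venues`; unmatched rows get NULL for `bookings`'s columns.
Matching on a.venue_id = b.venue_id.
- a row (venue_id=3): matches 2 b row(s) → 2 output row(s).
- a row (venue_id=4): no match → kept, b columns NULL.
- a row (venue_id=7): no match → kept, b columns NULL.
Total: 2 matched + 2 padded = 4 rows.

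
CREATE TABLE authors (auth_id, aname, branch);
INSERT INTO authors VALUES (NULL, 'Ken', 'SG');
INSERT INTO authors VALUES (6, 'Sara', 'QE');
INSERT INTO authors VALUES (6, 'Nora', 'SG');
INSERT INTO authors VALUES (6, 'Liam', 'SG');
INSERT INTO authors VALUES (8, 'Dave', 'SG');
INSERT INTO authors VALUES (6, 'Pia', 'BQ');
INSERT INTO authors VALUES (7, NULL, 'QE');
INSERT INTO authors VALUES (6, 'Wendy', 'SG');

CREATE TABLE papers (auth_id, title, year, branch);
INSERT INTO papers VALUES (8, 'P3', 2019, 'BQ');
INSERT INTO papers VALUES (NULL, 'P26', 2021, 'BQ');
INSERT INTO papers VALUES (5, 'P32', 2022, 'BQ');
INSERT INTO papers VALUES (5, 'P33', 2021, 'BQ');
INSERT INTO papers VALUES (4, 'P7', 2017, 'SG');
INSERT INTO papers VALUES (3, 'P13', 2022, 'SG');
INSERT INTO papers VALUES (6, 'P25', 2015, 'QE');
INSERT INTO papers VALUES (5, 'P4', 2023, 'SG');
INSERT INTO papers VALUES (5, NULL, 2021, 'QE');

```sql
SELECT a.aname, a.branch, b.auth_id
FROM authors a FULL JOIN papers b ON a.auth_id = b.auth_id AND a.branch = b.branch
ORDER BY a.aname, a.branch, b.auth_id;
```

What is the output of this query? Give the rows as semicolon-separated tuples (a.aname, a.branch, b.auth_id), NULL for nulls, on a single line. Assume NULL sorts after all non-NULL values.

(Dave, SG, NULL); (Ken, SG, NULL); (Liam, SG, NULL); (Nora, SG, NULL); (Pia, BQ, NULL); (Sara, QE, 6); (Wendy, SG, NULL); (NULL, QE, NULL); (NULL, NULL, 3); (NULL, NULL, 4); (NULL, NULL, 5); (NULL, NULL, 5); (NULL, NULL, 5); (NULL, NULL, 5); (NULL, NULL, 8); (NULL, NULL, NULL)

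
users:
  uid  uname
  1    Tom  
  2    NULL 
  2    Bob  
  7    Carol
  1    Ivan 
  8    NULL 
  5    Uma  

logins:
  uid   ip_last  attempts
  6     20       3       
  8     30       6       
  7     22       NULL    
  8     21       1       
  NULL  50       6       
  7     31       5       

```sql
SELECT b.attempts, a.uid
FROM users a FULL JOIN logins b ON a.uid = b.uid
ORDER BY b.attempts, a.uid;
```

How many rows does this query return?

11

FULL OUTER JOIN keeps every row from both sides; unmatched rows get NULL for the other side's columns.
Matching on a.uid = b.uid. A NULL in a compared column never satisfies the condition.
Matched pairs: 4; unmatched a rows kept: 5; unmatched b rows kept: 2.
Total: 4 matched + 7 padded = 11 rows.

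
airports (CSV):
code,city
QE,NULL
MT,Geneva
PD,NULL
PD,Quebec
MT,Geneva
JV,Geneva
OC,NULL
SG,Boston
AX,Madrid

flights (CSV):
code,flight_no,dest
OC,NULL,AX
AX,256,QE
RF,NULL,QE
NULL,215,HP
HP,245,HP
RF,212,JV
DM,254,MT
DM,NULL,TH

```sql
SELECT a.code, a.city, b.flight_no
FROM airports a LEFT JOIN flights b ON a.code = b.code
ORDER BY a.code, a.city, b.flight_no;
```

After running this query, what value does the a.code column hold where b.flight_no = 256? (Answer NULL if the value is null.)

AX

LEFT JOIN keeps every row from `airports`; unmatched rows get NULL for `flights`'s columns.
Matching on a.code = b.code. A NULL in a compared column never satisfies the condition.
- a[0] code=QE → no match; kept with NULLs on the b side.
- a[1] code=MT → no match; kept with NULLs on the b side.
- a[2] code=PD → no match; kept with NULLs on the b side.
- a[3] code=PD → no match; kept with NULLs on the b side.
- a[4] code=MT → no match; kept with NULLs on the b side.
- a[5] code=JV → no match; kept with NULLs on the b side.
- a[6] code=OC → 1 match(es) in b → 1 row(s).
- a[7] code=SG → no match; kept with NULLs on the b side.
- a[8] code=AX → 1 match(es) in b → 1 row(s).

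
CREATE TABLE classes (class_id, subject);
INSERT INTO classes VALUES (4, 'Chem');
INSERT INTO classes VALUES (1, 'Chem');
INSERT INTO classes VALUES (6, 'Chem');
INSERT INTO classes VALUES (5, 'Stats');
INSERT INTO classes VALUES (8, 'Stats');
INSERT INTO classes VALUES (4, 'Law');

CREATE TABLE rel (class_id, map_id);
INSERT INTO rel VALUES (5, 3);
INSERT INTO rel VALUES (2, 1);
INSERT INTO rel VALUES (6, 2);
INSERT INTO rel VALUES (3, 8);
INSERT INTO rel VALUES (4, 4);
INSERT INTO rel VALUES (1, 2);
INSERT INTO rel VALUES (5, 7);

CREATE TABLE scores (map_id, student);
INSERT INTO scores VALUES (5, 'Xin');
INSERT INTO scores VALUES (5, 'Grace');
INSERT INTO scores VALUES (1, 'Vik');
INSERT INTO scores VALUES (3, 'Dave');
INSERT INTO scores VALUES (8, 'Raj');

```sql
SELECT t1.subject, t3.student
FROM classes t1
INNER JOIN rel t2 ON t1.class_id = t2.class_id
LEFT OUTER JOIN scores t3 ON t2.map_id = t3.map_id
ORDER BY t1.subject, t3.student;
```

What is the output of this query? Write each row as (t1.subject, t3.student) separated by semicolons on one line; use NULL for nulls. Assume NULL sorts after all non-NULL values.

(Chem, NULL); (Chem, NULL); (Chem, NULL); (Law, NULL); (Stats, Dave); (Stats, NULL)

Step 1 — t1 INNER JOIN t2 on class_id → 6 row(s).
Then LEFT JOIN `scores t3` on map_id: each of those 6 rows is kept; rows whose t2.map_id has no match in t3 get NULL for t3's columns.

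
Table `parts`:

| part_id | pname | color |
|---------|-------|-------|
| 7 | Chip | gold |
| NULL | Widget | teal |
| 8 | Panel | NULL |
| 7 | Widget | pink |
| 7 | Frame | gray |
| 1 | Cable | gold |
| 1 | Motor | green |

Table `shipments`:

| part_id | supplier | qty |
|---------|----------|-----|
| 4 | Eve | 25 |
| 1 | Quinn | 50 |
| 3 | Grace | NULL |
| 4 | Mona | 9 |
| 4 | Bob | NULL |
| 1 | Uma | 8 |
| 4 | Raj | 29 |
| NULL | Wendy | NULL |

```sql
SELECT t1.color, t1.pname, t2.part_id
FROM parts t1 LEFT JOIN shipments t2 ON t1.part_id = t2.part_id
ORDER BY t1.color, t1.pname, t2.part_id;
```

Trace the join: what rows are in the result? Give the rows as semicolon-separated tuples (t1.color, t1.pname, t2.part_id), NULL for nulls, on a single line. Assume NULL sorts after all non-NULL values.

(gold, Cable, 1); (gold, Cable, 1); (gold, Chip, NULL); (gray, Frame, NULL); (green, Motor, 1); (green, Motor, 1); (pink, Widget, NULL); (teal, Widget, NULL); (NULL, Panel, NULL)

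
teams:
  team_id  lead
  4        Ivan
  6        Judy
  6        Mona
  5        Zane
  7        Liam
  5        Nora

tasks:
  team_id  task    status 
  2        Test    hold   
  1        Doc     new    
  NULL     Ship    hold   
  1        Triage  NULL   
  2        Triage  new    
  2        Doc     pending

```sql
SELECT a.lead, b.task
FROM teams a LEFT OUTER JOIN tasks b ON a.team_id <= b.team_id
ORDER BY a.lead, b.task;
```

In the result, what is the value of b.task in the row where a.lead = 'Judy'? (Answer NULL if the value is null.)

LEFT JOIN keeps every row from `teams`; unmatched rows get NULL for `tasks`'s columns.
Matching on a.team_id <= b.team_id. A NULL in a compared column never satisfies the condition.
- team_id=4: no b row matches, row kept with b columns NULL.
- team_id=6: no b row matches, row kept with b columns NULL.
- team_id=6: no b row matches, row kept with b columns NULL.
- team_id=5: no b row matches, row kept with b columns NULL.
- team_id=7: no b row matches, row kept with b columns NULL.
- team_id=5: no b row matches, row kept with b columns NULL.

NULL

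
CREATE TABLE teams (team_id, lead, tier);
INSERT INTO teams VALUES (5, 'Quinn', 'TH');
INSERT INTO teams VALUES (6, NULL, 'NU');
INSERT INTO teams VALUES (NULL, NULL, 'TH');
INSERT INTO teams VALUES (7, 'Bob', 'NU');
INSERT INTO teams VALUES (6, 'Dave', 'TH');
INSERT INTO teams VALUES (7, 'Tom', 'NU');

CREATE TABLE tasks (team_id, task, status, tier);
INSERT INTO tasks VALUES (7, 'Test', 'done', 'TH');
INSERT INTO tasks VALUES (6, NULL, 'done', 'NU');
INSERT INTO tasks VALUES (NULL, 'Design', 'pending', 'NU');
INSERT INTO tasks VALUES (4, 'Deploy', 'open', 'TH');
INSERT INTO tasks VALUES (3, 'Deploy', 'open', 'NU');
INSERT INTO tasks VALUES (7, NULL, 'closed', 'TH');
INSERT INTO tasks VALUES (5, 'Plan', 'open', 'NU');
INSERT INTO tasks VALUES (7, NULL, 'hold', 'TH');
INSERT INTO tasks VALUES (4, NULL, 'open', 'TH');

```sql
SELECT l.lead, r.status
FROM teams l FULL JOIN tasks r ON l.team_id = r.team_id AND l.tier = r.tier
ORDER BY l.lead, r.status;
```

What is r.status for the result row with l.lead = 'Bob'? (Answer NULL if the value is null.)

NULL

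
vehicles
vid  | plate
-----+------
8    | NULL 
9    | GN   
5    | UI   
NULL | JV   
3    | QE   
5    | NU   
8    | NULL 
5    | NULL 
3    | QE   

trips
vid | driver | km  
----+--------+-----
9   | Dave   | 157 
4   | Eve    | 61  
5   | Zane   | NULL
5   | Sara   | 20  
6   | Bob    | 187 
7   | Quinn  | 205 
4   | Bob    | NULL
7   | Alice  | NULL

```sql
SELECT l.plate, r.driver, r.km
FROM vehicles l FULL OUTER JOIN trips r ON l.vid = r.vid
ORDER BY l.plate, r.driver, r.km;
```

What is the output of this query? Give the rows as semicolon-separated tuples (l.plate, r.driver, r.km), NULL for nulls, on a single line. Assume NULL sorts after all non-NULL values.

(GN, Dave, 157); (JV, NULL, NULL); (NU, Sara, 20); (NU, Zane, NULL); (QE, NULL, NULL); (QE, NULL, NULL); (UI, Sara, 20); (UI, Zane, NULL); (NULL, Alice, NULL); (NULL, Bob, 187); (NULL, Bob, NULL); (NULL, Eve, 61); (NULL, Quinn, 205); (NULL, Sara, 20); (NULL, Zane, NULL); (NULL, NULL, NULL); (NULL, NULL, NULL)

FULL OUTER JOIN keeps every row from both sides; unmatched rows get NULL for the other side's columns.
Matching on l.vid = r.vid. A NULL in a compared column never satisfies the condition.
- l row (vid=8): no match → kept, r columns NULL.
- l row (vid=9): matches 1 r row(s) → 1 output row(s).
- l row (vid=5): matches 2 r row(s) → 2 output row(s).
- l row (vid=NULL): no match → kept, r columns NULL.
- l row (vid=3): no match → kept, r columns NULL.
- l row (vid=5): matches 2 r row(s) → 2 output row(s).
- l row (vid=8): no match → kept, r columns NULL.
- l row (vid=5): matches 2 r row(s) → 2 output row(s).
- l row (vid=3): no match → kept, r columns NULL.
- 5 row(s) from r found no l partner → padded with NULL.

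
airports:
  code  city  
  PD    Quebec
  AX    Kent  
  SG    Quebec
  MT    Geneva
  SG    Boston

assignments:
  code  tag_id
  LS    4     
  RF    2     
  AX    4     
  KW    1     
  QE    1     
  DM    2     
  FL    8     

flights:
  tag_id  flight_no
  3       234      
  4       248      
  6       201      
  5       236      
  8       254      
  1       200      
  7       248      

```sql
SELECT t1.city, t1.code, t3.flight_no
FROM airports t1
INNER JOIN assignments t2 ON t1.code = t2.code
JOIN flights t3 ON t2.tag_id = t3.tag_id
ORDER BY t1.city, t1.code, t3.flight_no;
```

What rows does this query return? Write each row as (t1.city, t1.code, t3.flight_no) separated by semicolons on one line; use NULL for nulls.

(Kent, AX, 248)

Step 1 — t1 INNER JOIN t2 on code → 1 row(s).
Then INNER JOIN `flights t3` on tag_id: keep only rows whose t2.tag_id appears in t3.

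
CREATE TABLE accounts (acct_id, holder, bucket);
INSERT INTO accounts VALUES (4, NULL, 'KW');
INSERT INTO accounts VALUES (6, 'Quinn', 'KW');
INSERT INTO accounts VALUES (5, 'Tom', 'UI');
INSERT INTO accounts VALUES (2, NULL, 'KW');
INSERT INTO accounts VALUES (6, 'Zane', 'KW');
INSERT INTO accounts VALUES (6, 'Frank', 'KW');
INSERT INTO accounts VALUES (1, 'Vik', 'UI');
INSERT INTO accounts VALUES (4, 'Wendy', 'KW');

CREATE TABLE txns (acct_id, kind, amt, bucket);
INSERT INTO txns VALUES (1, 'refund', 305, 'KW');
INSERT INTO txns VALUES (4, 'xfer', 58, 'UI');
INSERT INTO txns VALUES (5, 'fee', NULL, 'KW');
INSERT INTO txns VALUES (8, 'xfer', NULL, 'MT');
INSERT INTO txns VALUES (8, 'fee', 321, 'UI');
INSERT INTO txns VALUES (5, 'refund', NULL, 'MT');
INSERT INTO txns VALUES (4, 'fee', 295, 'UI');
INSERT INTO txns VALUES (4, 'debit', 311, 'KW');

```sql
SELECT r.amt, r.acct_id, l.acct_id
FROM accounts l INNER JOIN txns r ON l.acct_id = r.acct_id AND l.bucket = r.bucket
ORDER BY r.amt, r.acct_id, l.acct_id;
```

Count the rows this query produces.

2

INNER JOIN keeps only pairs where the ON condition holds.
Matching on l.acct_id = r.acct_id AND l.bucket = r.bucket.
- l[0] acct_id=4, bucket=KW → 1 match(es) in r → 1 row(s).
- l[1] acct_id=6, bucket=KW → no match; dropped.
- l[2] acct_id=5, bucket=UI → no match; dropped.
- l[3] acct_id=2, bucket=KW → no match; dropped.
- l[4] acct_id=6, bucket=KW → no match; dropped.
- l[5] acct_id=6, bucket=KW → no match; dropped.
- l[6] acct_id=1, bucket=UI → no match; dropped.
- l[7] acct_id=4, bucket=KW → 1 match(es) in r → 1 row(s).
Total: 2 rows.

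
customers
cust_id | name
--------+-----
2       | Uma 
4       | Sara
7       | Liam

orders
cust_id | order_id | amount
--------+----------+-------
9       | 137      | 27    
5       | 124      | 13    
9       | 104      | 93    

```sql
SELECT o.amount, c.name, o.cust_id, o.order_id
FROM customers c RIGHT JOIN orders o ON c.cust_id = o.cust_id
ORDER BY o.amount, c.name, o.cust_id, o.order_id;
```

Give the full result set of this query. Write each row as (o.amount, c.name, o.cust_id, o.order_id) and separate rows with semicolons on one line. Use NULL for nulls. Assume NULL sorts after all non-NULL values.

(13, NULL, 5, 124); (27, NULL, 9, 137); (93, NULL, 9, 104)

RIGHT JOIN keeps every row from `orders`; unmatched rows get NULL for `customers`'s columns.
Matching on c.cust_id = o.cust_id.
- c (cust_id=2) has no partner in o.
- c (cust_id=4) has no partner in o.
- c (cust_id=7) has no partner in o.
- 3 row(s) from o found no c partner → padded with NULL.
After projecting and ordering:
o.amount | c.name | o.cust_id | o.order_id
13 | NULL | 5 | 124
27 | NULL | 9 | 137
93 | NULL | 9 | 104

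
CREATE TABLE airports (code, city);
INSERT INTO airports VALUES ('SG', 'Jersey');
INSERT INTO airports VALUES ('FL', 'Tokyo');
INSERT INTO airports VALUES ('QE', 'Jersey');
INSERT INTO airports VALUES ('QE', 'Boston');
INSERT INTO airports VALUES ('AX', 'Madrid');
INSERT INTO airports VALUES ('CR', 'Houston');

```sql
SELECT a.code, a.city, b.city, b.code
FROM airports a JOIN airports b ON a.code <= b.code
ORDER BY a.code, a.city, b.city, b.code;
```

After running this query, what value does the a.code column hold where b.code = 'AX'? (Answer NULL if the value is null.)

INNER JOIN keeps only pairs where the ON condition holds.
Matching on a.code <= b.code.
- a row (code=SG): matches 1 b row(s) → 1 output row(s).
- a row (code=FL): matches 4 b row(s) → 4 output row(s).
- a row (code=QE): matches 3 b row(s) → 3 output row(s).
- a row (code=QE): matches 3 b row(s) → 3 output row(s).
- a row (code=AX): matches 6 b row(s) → 6 output row(s).
- a row (code=CR): matches 5 b row(s) → 5 output row(s).

AX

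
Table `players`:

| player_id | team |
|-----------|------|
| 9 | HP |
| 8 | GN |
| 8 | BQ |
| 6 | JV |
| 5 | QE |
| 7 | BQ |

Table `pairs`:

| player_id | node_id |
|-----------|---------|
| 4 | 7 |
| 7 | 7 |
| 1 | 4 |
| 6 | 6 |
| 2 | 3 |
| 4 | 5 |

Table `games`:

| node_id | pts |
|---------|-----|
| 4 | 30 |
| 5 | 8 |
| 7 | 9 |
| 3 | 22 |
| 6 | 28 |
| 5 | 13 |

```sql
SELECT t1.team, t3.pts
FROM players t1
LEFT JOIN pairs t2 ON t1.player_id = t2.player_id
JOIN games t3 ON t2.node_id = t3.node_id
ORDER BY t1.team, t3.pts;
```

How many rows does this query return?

Evaluate left to right. First `players t1 LEFT JOIN pairs t2` on player_id: 6 row(s).
Then INNER JOIN `games t3` on node_id: keep only rows whose t2.node_id appears in t3.
Result: 2 row(s).

2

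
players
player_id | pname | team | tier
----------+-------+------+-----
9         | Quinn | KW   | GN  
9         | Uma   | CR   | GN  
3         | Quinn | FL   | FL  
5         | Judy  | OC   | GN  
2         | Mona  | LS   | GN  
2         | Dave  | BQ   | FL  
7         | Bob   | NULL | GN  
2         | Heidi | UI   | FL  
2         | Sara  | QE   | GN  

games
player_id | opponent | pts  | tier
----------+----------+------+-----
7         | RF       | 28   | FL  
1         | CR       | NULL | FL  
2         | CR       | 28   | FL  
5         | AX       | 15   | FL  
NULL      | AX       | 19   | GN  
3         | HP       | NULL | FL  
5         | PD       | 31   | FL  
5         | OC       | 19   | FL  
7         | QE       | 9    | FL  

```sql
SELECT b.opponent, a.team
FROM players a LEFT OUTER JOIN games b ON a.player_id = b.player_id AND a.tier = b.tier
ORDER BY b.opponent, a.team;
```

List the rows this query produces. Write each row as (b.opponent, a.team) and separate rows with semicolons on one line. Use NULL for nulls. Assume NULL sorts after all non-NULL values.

(CR, BQ); (CR, UI); (HP, FL); (NULL, CR); (NULL, KW); (NULL, LS); (NULL, OC); (NULL, QE); (NULL, NULL)

LEFT JOIN keeps every row from `players`; unmatched rows get NULL for `games`'s columns.
Matching on a.player_id = b.player_id AND a.tier = b.tier. A NULL in a compared column never satisfies the condition.
- a[0] player_id=9, tier=GN → no match; kept with NULLs on the b side.
- a[1] player_id=9, tier=GN → no match; kept with NULLs on the b side.
- a[2] player_id=3, tier=FL → 1 match(es) in b → 1 row(s).
- a[3] player_id=5, tier=GN → no match; kept with NULLs on the b side.
- a[4] player_id=2, tier=GN → no match; kept with NULLs on the b side.
- a[5] player_id=2, tier=FL → 1 match(es) in b → 1 row(s).
- a[6] player_id=7, tier=GN → no match; kept with NULLs on the b side.
- a[7] player_id=2, tier=FL → 1 match(es) in b → 1 row(s).
- a[8] player_id=2, tier=GN → no match; kept with NULLs on the b side.
After projecting and ordering:
b.opponent | a.team
CR | BQ
CR | UI
HP | FL
NULL | CR
NULL | KW
NULL | LS
NULL | OC
NULL | QE
NULL | NULL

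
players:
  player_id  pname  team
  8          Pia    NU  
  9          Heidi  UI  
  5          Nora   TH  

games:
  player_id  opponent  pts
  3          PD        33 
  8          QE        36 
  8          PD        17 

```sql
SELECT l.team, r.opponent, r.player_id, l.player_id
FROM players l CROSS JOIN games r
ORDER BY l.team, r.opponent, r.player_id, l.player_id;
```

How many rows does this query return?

CROSS JOIN pairs every row of `players` with every row of `games`: 3 × 3 = 9 rows.

9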